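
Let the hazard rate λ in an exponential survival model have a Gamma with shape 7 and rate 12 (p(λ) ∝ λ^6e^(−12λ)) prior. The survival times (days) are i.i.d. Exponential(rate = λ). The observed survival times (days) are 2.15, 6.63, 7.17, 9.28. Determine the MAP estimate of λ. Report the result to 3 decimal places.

λ̂_MAP = 0.269

The Exponential(rate=λ) likelihood is ∝ λ^n e^(−λΣtᵢ). Here n = 4 and Σtᵢ = 2.15 + 6.63 + 7.17 + 9.28 = 25.23.
Posterior ∝ λ^6e^(−12λ) · λ^4e^(−25.23λ) = λ^10e^(−37.23λ), i.e. Gamma(11, 37.23).
Mode = (a−1)/b = 10/37.23 ≈ 0.269.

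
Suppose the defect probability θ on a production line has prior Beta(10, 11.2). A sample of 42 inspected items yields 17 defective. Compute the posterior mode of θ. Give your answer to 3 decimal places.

θ̂_MAP = 0.425

Prior: Beta(10, 11.2).
Data: 17 successes in 42 trials. The binomial likelihood contributes θ^17(1−θ)^25, so the posterior is Beta(10+17, 11.2+25) = Beta(27, 36.2).
For Beta(a, b) with a, b > 1 the mode is (a−1)/(a+b−2) = 26/61.2 ≈ 0.425.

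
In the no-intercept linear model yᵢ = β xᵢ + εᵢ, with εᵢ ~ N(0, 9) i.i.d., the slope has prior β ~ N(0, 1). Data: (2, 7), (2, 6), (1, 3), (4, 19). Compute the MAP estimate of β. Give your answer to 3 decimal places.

log p(β | y) = −Σ(yᵢ − βxᵢ)²/(2·9) − β²/(2·1) + const.
Setting the derivative to zero: Σxᵢ(yᵢ − βxᵢ)/9 − β/1 = 0, so β = Σxᵢyᵢ / (Σxᵢ² + σ²/τ²).
Σxᵢyᵢ = 2·7 + 2·6 + 1·3 + 4·19 = 105; Σxᵢ² = 25; σ²/τ² = 9.
β̂_MAP = 105 / (25 + 9) = 105/34 ≈ 3.088.

β̂_MAP = 3.088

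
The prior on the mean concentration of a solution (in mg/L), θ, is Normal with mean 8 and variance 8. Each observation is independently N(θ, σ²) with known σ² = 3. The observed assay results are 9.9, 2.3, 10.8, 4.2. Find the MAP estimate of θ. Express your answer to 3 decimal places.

n = 4; x̄ = (9.9 + 2.3 + 10.8 + 4.2)/4 = 27.2/4 = 6.8.
For a Normal prior and Normal likelihood with known variance, the posterior is Normal; its mode equals its mean, the precision-weighted average.
Prior precision 1/σ₀² = 1/8 = 0.125; data precision n/σ² = 4/3.
θ̂ = (0.125·8 + (4/3)·6.8) / (0.125 + 4/3) = (151/15)/(35/24) = 1208/175 ≈ 6.903.

θ̂_MAP = 6.903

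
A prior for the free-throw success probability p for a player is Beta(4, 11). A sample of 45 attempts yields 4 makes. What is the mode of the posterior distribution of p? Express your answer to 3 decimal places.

p̂_MAP = 0.121

Prior: Beta(4, 11).
Data: 4 successes in 45 trials. The binomial likelihood contributes p^4(1−p)^41, so the posterior is Beta(4+4, 11+41) = Beta(8, 52).
For Beta(a, b) with a, b > 1 the mode is (a−1)/(a+b−2) = 7/58 ≈ 0.121.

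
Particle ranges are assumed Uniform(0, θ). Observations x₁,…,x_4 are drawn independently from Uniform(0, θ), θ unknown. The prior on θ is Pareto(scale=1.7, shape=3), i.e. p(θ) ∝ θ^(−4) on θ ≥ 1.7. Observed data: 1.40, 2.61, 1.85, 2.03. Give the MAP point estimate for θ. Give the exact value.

θ̂_MAP = 2.61

The Uniform(0, θ) likelihood is θ^(−n) for θ ≥ max(xᵢ), zero otherwise. Here max(xᵢ) = 2.61.
Posterior ∝ θ^(−4) · θ^(−4) = θ^(−8) on θ ≥ max(1.7, 2.61) = 2.61.
This density is strictly decreasing in θ, so the posterior mode lies at the lower boundary of the support.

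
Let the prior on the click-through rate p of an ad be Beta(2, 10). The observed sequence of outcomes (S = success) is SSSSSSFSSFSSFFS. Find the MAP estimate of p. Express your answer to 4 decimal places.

p̂_MAP = 0.4800

Prior: Beta(2, 10).
Data: 11 successes in 15 trials (from the sequence). The binomial likelihood contributes p^11(1−p)^4, so the posterior is Beta(2+11, 10+4) = Beta(13, 14).
For Beta(a, b) with a, b > 1 the mode is (a−1)/(a+b−2) = 12/25 ≈ 0.4800.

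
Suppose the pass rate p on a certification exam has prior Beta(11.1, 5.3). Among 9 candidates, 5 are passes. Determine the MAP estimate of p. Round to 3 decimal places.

Prior: Beta(11.1, 5.3).
Data: 5 successes in 9 trials. The binomial likelihood contributes p^5(1−p)^4, so the posterior is Beta(11.1+5, 5.3+4) = Beta(16.1, 9.3).
For Beta(a, b) with a, b > 1 the mode is (a−1)/(a+b−2) = 15.1/23.4 ≈ 0.645.

p̂_MAP = 0.645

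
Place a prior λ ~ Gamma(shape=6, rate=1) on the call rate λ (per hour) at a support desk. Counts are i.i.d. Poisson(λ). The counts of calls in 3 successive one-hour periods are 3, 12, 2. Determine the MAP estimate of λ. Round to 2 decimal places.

Σxᵢ = 3+12+2 = 17, with n = 3.
Posterior ∝ λ^5e^(−1λ) · λ^17e^(−3λ) = λ^22e^(−4λ), i.e. Gamma(shape=23, rate=4).
The mode of a Gamma(a, b) with a ≥ 1 (shape–rate) is (a−1)/b = 22/4 ≈ 5.50.

λ̂_MAP = 5.50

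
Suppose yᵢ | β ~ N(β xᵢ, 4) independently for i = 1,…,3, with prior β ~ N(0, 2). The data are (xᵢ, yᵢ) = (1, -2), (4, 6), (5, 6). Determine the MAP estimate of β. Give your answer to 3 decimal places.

log p(β | y) = −Σ(yᵢ − βxᵢ)²/(2·4) − β²/(2·2) + const.
Setting the derivative to zero: Σxᵢ(yᵢ − βxᵢ)/4 − β/2 = 0, so β = Σxᵢyᵢ / (Σxᵢ² + σ²/τ²).
Σxᵢyᵢ = 1·(-2) + 4·6 + 5·6 = 52; Σxᵢ² = 42; σ²/τ² = 2.
β̂_MAP = 52 / (42 + 2) = 52/44 ≈ 1.182.

β̂_MAP = 1.182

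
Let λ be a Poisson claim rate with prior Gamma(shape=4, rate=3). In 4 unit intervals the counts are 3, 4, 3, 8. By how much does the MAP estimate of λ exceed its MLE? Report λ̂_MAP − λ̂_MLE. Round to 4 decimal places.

MAP − MLE = -1.5000

Σxᵢ = 18. Posterior is Gamma(22, 7); MAP = (22−1)/7 = 21/7 ≈ 3.00000.
MLE = x̄ = 18/4 ≈ 4.50000.
Difference = 21/7 − 18/4 = -3/2 ≈ -1.5000.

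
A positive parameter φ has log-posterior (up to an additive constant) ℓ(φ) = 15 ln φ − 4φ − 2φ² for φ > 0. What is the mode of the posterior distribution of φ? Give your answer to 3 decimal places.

φ̂_MAP = 1.500

ℓ'(φ) = 15/φ − 4 − 4φ. Setting this to zero and multiplying by φ: 4φ² + 4φ − 15 = 0.
φ = (−4 + √(4² + 4·4·15)) / (2·4) = (−4 + √256) / 8 = (−4 + 16)/8 = 3/2.
ℓ''(φ) = −15/φ² − 4 < 0, confirming a maximum.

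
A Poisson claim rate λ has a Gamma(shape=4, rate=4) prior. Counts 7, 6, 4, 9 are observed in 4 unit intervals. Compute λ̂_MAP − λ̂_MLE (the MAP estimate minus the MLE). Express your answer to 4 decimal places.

Σxᵢ = 26. Posterior is Gamma(30, 8); MAP = (30−1)/8 = 29/8 ≈ 3.62500.
MLE = x̄ = 26/4 ≈ 6.50000.
Difference = 29/8 − 26/4 = -23/8 ≈ -2.8750.

MAP − MLE = -2.8750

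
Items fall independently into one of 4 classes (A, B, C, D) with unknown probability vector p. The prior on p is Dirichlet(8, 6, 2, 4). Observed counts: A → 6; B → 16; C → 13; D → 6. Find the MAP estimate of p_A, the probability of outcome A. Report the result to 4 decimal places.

MAP estimate of p_A = 0.2281

The posterior is Dirichlet(αᵢ + nᵢ) = Dirichlet(14, 22, 15, 10).
For a Dirichlet(a₁,…,a_K) with all aᵢ > 1, the mode has j-th component (aⱼ − 1)/(Σaᵢ − K).
Here Σaᵢ = 61 and K = 4, so p_A = (14 − 1)/(61 − 4) = 13/57 ≈ 0.2281.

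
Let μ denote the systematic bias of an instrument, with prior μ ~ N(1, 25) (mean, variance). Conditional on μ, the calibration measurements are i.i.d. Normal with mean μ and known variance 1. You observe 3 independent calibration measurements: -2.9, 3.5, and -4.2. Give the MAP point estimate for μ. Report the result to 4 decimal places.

n = 3; x̄ = ((-2.9) + 3.5 + (-4.2))/3 = -3.6/3 = -1.2.
For a Normal prior and Normal likelihood with known variance, the posterior is Normal; its mode equals its mean, the precision-weighted average.
Prior precision 1/σ₀² = 1/25 = 0.04; data precision n/σ² = 3/1 = 3.
μ̂ = (0.04·1 + 3·(-1.2)) / (0.04 + 3) = (-3.56)/3.04 = -89/76 ≈ -1.1711.

μ̂_MAP = -1.1711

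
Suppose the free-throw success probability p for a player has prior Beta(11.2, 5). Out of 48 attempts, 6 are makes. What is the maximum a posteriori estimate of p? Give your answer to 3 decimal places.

p̂_MAP = 0.260

Prior: Beta(11.2, 5).
Data: 6 successes in 48 trials. The binomial likelihood contributes p^6(1−p)^42, so the posterior is Beta(11.2+6, 5+42) = Beta(17.2, 47).
For Beta(a, b) with a, b > 1 the mode is (a−1)/(a+b−2) = 16.2/62.2 ≈ 0.260.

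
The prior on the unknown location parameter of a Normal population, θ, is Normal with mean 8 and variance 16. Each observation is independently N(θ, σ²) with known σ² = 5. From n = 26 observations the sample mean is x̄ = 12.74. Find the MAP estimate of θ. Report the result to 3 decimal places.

n = 26, x̄ = 12.74.
For a Normal prior and Normal likelihood with known variance, the posterior is Normal; its mode equals its mean, the precision-weighted average.
Prior precision 1/σ₀² = 1/16 = 0.0625; data precision n/σ² = 26/5 = 5.2.
θ̂ = (0.0625·8 + 5.2·12.74) / (0.0625 + 5.2) = 66.748/5.2625 = 133496/10525 ≈ 12.684.

θ̂_MAP = 12.684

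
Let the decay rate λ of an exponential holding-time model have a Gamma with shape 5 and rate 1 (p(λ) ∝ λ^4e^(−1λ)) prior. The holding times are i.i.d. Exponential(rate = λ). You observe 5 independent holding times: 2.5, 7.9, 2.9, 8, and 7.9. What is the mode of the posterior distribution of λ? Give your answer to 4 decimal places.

The Exponential(rate=λ) likelihood is ∝ λ^n e^(−λΣtᵢ). Here n = 5 and Σtᵢ = 2.5 + 7.9 + 2.9 + 8 + 7.9 = 29.2.
Posterior ∝ λ^4e^(−1λ) · λ^5e^(−29.2λ) = λ^9e^(−30.2λ), i.e. Gamma(10, 30.2).
Mode = (a−1)/b = 9/30.2 ≈ 0.2980.

λ̂_MAP = 0.2980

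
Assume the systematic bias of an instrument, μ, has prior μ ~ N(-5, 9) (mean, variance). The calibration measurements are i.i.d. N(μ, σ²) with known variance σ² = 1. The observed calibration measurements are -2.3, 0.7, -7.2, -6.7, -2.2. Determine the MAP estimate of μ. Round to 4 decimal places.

n = 5; x̄ = ((-2.3) + 0.7 + (-7.2) + (-6.7) + (-2.2))/5 = -17.7/5 = -3.54.
For a Normal prior and Normal likelihood with known variance, the posterior is Normal; its mode equals its mean, the precision-weighted average.
Prior precision 1/σ₀² = 1/9; data precision n/σ² = 5/1 = 5.
μ̂ = ((1/9)·(-5) + 5·(-3.54)) / (1/9 + 5) = (-1643/90)/(46/9) = -1643/460 ≈ -3.5717.

μ̂_MAP = -3.5717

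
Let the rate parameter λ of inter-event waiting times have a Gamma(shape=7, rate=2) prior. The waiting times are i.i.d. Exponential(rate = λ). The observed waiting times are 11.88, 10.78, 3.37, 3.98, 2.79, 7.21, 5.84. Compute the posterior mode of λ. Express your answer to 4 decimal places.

The Exponential(rate=λ) likelihood is ∝ λ^n e^(−λΣtᵢ). Here n = 7 and Σtᵢ = 11.88 + 10.78 + 3.37 + 3.98 + 2.79 + 7.21 + 5.84 = 45.85.
Posterior ∝ λ^6e^(−2λ) · λ^7e^(−45.85λ) = λ^13e^(−47.85λ), i.e. Gamma(14, 47.85).
Mode = (a−1)/b = 13/47.85 ≈ 0.2717.

λ̂_MAP = 0.2717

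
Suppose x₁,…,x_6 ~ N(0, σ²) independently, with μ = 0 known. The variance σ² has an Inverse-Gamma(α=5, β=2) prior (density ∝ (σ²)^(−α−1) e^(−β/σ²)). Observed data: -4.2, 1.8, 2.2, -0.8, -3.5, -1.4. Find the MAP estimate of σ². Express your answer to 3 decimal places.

Sum of squared deviations about the known mean: SS = (-4.2−0)² + (1.8−0)² + (2.2−0)² + (-0.8−0)² + (-3.5−0)² + (-1.4−0)² = 40.57.
The Normal likelihood contributes (σ²)^(−n/2) exp(−SS/(2σ²)), so the posterior is Inverse-Gamma(α + n/2, β + SS/2) = Inverse-Gamma(8, 22.285).
The mode of Inverse-Gamma(a, b) is b/(a+1) = 22.285/9 ≈ 2.476.

σ̂²_MAP = 2.476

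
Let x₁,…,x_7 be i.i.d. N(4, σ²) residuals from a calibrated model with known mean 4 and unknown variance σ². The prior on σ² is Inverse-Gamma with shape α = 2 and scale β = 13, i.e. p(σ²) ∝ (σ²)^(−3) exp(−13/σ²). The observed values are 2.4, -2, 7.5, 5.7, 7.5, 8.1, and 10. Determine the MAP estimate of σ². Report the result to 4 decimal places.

Sum of squared deviations about the known mean: SS = (2.4−4)² + (-2−4)² + (7.5−4)² + (5.7−4)² + (7.5−4)² + (8.1−4)² + (10−4)² = 118.76.
The Normal likelihood contributes (σ²)^(−n/2) exp(−SS/(2σ²)), so the posterior is Inverse-Gamma(α + n/2, β + SS/2) = Inverse-Gamma(5.5, 72.38).
The mode of Inverse-Gamma(a, b) is b/(a+1) = 72.38/6.5 ≈ 11.1354.

σ̂²_MAP = 11.1354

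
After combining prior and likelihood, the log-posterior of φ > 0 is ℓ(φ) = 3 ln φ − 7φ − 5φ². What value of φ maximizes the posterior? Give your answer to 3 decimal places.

ℓ'(φ) = 3/φ − 7 − 10φ. Setting this to zero and multiplying by φ: 10φ² + 7φ − 3 = 0.
φ = (−7 + √(7² + 4·10·3)) / (2·10) = (−7 + √169) / 20 = (−7 + 13)/20 = 3/10.
ℓ''(φ) = −3/φ² − 10 < 0, confirming a maximum.

φ̂_MAP = 0.300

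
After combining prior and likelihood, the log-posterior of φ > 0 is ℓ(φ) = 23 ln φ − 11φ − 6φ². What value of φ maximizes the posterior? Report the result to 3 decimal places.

φ̂_MAP = 1.000

ℓ'(φ) = 23/φ − 11 − 12φ. Setting this to zero and multiplying by φ: 12φ² + 11φ − 23 = 0.
φ = (−11 + √(11² + 4·12·23)) / (2·12) = (−11 + √1225) / 24 = (−11 + 35)/24 = 1.
ℓ''(φ) = −23/φ² − 12 < 0, confirming a maximum.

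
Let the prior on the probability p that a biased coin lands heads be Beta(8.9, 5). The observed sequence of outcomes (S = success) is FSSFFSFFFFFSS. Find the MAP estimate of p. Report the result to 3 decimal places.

Prior: Beta(8.9, 5).
Data: 5 successes in 13 trials (from the sequence). The binomial likelihood contributes p^5(1−p)^8, so the posterior is Beta(8.9+5, 5+8) = Beta(13.9, 13).
For Beta(a, b) with a, b > 1 the mode is (a−1)/(a+b−2) = 12.9/24.9 ≈ 0.518.

p̂_MAP = 0.518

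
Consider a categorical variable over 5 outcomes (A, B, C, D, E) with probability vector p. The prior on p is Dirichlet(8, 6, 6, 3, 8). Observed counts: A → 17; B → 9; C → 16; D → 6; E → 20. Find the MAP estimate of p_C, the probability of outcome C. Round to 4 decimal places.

The posterior is Dirichlet(αᵢ + nᵢ) = Dirichlet(25, 15, 22, 9, 28).
For a Dirichlet(a₁,…,a_K) with all aᵢ > 1, the mode has j-th component (aⱼ − 1)/(Σaᵢ − K).
Here Σaᵢ = 99 and K = 5, so p_C = (22 − 1)/(99 − 5) = 21/94 ≈ 0.2234.

MAP estimate of p_C = 0.2234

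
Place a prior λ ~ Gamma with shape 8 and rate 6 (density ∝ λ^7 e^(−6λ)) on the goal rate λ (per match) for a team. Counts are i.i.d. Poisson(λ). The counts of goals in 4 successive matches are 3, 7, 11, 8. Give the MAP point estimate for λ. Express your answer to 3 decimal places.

Σxᵢ = 3+7+11+8 = 29, with n = 4.
Posterior ∝ λ^7e^(−6λ) · λ^29e^(−4λ) = λ^36e^(−10λ), i.e. Gamma(shape=37, rate=10).
The mode of a Gamma(a, b) with a ≥ 1 (shape–rate) is (a−1)/b = 36/10 ≈ 3.600.

λ̂_MAP = 3.600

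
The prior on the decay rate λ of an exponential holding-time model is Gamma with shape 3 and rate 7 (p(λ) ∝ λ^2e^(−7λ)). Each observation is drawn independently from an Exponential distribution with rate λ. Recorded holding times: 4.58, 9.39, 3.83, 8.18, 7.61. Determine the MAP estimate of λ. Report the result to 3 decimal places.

λ̂_MAP = 0.172

The Exponential(rate=λ) likelihood is ∝ λ^n e^(−λΣtᵢ). Here n = 5 and Σtᵢ = 4.58 + 9.39 + 3.83 + 8.18 + 7.61 = 33.59.
Posterior ∝ λ^2e^(−7λ) · λ^5e^(−33.59λ) = λ^7e^(−40.59λ), i.e. Gamma(8, 40.59).
Mode = (a−1)/b = 7/40.59 ≈ 0.172.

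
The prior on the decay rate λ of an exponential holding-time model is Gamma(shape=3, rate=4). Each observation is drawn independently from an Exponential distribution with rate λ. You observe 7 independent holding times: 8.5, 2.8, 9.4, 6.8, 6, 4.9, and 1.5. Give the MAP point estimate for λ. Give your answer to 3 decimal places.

λ̂_MAP = 0.205

The Exponential(rate=λ) likelihood is ∝ λ^n e^(−λΣtᵢ). Here n = 7 and Σtᵢ = 8.5 + 2.8 + 9.4 + 6.8 + 6 + 4.9 + 1.5 = 39.9.
Posterior ∝ λ^2e^(−4λ) · λ^7e^(−39.9λ) = λ^9e^(−43.9λ), i.e. Gamma(10, 43.9).
Mode = (a−1)/b = 9/43.9 ≈ 0.205.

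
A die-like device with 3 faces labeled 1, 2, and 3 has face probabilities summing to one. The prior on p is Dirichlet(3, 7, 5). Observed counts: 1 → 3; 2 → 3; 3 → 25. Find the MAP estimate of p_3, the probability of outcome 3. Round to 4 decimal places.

The posterior is Dirichlet(αᵢ + nᵢ) = Dirichlet(6, 10, 30).
For a Dirichlet(a₁,…,a_K) with all aᵢ > 1, the mode has j-th component (aⱼ − 1)/(Σaᵢ − K).
Here Σaᵢ = 46 and K = 3, so p_3 = (30 − 1)/(46 − 3) = 29/43 ≈ 0.6744.

MAP estimate: 0.6744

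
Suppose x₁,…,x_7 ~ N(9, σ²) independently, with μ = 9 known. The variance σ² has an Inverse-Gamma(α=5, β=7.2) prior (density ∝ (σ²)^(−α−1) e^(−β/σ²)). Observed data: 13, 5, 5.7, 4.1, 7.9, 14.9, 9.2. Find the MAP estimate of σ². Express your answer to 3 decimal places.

σ̂²_MAP = 6.177

Sum of squared deviations about the known mean: SS = (13−9)² + (5−9)² + (5.7−9)² + (4.1−9)² + (7.9−9)² + (14.9−9)² + (9.2−9)² = 102.96.
The Normal likelihood contributes (σ²)^(−n/2) exp(−SS/(2σ²)), so the posterior is Inverse-Gamma(α + n/2, β + SS/2) = Inverse-Gamma(8.5, 58.68).
The mode of Inverse-Gamma(a, b) is b/(a+1) = 58.68/9.5 ≈ 6.177.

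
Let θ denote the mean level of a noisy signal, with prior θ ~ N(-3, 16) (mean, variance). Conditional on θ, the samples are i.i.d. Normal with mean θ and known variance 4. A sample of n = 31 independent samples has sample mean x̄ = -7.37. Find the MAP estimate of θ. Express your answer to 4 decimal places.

θ̂_MAP = -7.3350

n = 31, x̄ = -7.37.
For a Normal prior and Normal likelihood with known variance, the posterior is Normal; its mode equals its mean, the precision-weighted average.
Prior precision 1/σ₀² = 1/16 = 0.0625; data precision n/σ² = 31/4 = 7.75.
θ̂ = (0.0625·(-3) + 7.75·(-7.37)) / (0.0625 + 7.75) = (-57.305)/7.8125 = -7.33504 ≈ -7.3350.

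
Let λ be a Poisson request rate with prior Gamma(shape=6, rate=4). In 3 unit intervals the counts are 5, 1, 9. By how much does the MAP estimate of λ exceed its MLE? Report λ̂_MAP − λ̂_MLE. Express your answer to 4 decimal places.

MAP − MLE = -2.1429

Σxᵢ = 15. Posterior is Gamma(21, 7); MAP = (21−1)/7 = 20/7 ≈ 2.85714.
MLE = x̄ = 15/3 ≈ 5.00000.
Difference = 20/7 − 15/3 = -15/7 ≈ -2.1429.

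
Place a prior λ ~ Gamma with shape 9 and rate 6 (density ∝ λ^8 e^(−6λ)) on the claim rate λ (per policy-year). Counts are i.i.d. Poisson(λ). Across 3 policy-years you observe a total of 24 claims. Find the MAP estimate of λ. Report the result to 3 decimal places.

Σxᵢ = 24, n = 3.
Posterior ∝ λ^8e^(−6λ) · λ^24e^(−3λ) = λ^32e^(−9λ), i.e. Gamma(shape=33, rate=9).
The mode of a Gamma(a, b) with a ≥ 1 (shape–rate) is (a−1)/b = 32/9 ≈ 3.556.

λ̂_MAP = 3.556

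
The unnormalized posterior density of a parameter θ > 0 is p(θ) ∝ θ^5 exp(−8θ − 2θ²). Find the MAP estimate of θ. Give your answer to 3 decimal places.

θ̂_MAP = 0.500

ℓ'(θ) = 5/θ − 8 − 4θ. Setting this to zero and multiplying by θ: 4θ² + 8θ − 5 = 0.
θ = (−8 + √(8² + 4·4·5)) / (2·4) = (−8 + √144) / 8 = (−8 + 12)/8 = 1/2.
ℓ''(θ) = −5/θ² − 4 < 0, confirming a maximum.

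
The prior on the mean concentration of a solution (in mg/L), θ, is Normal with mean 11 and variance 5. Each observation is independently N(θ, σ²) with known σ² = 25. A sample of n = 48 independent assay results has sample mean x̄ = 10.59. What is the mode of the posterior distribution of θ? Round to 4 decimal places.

θ̂_MAP = 10.6287

n = 48, x̄ = 10.59.
For a Normal prior and Normal likelihood with known variance, the posterior is Normal; its mode equals its mean, the precision-weighted average.
Prior precision 1/σ₀² = 1/5 = 0.2; data precision n/σ² = 48/25 = 1.92.
θ̂ = (0.2·11 + 1.92·10.59) / (0.2 + 1.92) = 22.5328/2.12 = 14083/1325 ≈ 10.6287.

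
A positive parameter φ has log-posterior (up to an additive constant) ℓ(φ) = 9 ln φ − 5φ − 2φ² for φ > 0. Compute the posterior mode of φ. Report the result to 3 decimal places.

φ̂_MAP = 1.000

ℓ'(φ) = 9/φ − 5 − 4φ. Setting this to zero and multiplying by φ: 4φ² + 5φ − 9 = 0.
φ = (−5 + √(5² + 4·4·9)) / (2·4) = (−5 + √169) / 8 = (−5 + 13)/8 = 1.
ℓ''(φ) = −9/φ² − 4 < 0, confirming a maximum.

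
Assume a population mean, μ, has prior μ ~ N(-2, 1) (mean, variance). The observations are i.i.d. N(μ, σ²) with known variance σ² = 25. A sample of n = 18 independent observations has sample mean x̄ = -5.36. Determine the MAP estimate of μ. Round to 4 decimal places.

μ̂_MAP = -3.4065

n = 18, x̄ = -5.36.
For a Normal prior and Normal likelihood with known variance, the posterior is Normal; its mode equals its mean, the precision-weighted average.
Prior precision 1/σ₀² = 1/1 = 1; data precision n/σ² = 18/25 = 0.72.
μ̂ = (1·(-2) + 0.72·(-5.36)) / (1 + 0.72) = (-5.8592)/1.72 = -3662/1075 ≈ -3.4065.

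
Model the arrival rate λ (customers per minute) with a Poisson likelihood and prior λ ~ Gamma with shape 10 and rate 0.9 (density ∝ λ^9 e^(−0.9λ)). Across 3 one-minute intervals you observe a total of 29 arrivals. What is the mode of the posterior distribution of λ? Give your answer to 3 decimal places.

λ̂_MAP = 9.744

Σxᵢ = 29, n = 3.
Posterior ∝ λ^9e^(−0.9λ) · λ^29e^(−3λ) = λ^38e^(−3.9λ), i.e. Gamma(shape=39, rate=3.9).
The mode of a Gamma(a, b) with a ≥ 1 (shape–rate) is (a−1)/b = 38/3.9 ≈ 9.744.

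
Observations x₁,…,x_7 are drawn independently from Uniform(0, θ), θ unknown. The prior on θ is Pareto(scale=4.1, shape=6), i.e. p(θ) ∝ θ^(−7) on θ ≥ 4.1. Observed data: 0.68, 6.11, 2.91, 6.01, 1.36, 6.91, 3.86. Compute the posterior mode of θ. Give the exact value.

θ̂_MAP = 6.91

The Uniform(0, θ) likelihood is θ^(−n) for θ ≥ max(xᵢ), zero otherwise. Here max(xᵢ) = 6.91.
Posterior ∝ θ^(−7) · θ^(−7) = θ^(−14) on θ ≥ max(4.1, 6.91) = 6.91.
This density is strictly decreasing in θ, so the posterior mode lies at the lower boundary of the support.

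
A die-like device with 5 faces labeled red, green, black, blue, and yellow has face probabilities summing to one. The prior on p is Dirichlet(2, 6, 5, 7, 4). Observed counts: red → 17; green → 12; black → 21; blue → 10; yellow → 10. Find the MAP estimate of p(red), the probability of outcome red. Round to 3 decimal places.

The posterior is Dirichlet(αᵢ + nᵢ) = Dirichlet(19, 18, 26, 17, 14).
For a Dirichlet(a₁,…,a_K) with all aᵢ > 1, the mode has j-th component (aⱼ − 1)/(Σaᵢ − K).
Here Σaᵢ = 94 and K = 5, so p(red) = (19 − 1)/(94 − 5) = 18/89 ≈ 0.202.

MAP estimate of p(red) = 0.202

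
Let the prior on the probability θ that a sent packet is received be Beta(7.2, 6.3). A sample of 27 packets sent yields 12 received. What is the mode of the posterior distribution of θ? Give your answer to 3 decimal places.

θ̂_MAP = 0.473

Prior: Beta(7.2, 6.3).
Data: 12 successes in 27 trials. The binomial likelihood contributes θ^12(1−θ)^15, so the posterior is Beta(7.2+12, 6.3+15) = Beta(19.2, 21.3).
For Beta(a, b) with a, b > 1 the mode is (a−1)/(a+b−2) = 18.2/38.5 ≈ 0.473.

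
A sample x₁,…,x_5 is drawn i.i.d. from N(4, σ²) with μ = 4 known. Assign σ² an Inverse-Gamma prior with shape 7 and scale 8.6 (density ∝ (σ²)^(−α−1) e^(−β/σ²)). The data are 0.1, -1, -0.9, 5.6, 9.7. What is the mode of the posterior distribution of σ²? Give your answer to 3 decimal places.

Sum of squared deviations about the known mean: SS = (0.1−4)² + (-1−4)² + (-0.9−4)² + (5.6−4)² + (9.7−4)² = 99.27.
The Normal likelihood contributes (σ²)^(−n/2) exp(−SS/(2σ²)), so the posterior is Inverse-Gamma(α + n/2, β + SS/2) = Inverse-Gamma(9.5, 58.235).
The mode of Inverse-Gamma(a, b) is b/(a+1) = 58.235/10.5 ≈ 5.546.

σ̂²_MAP = 5.546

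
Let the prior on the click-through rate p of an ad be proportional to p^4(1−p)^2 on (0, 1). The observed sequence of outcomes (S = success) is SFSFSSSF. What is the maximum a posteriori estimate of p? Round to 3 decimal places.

The prior density ∝ p^4(1−p)^2 is the kernel of Beta(5, 3).
Data: 5 successes in 8 trials (from the sequence). The binomial likelihood contributes p^5(1−p)^3, so the posterior is Beta(5+5, 3+3) = Beta(10, 6).
For Beta(a, b) with a, b > 1 the mode is (a−1)/(a+b−2) = 9/14 ≈ 0.643.

p̂_MAP = 0.643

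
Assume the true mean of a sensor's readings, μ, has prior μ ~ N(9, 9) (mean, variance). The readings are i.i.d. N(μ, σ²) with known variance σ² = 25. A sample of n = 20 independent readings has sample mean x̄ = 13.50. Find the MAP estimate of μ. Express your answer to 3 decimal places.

n = 20, x̄ = 13.50.
For a Normal prior and Normal likelihood with known variance, the posterior is Normal; its mode equals its mean, the precision-weighted average.
Prior precision 1/σ₀² = 1/9; data precision n/σ² = 20/25 = 0.8.
μ̂ = ((1/9)·9 + 0.8·13.5) / (1/9 + 0.8) = 11.8/(41/45) = 531/41 ≈ 12.951.

μ̂_MAP = 12.951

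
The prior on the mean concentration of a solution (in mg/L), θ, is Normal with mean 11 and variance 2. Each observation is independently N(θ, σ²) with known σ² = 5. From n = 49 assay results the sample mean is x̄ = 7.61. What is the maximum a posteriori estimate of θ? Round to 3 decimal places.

n = 49, x̄ = 7.61.
For a Normal prior and Normal likelihood with known variance, the posterior is Normal; its mode equals its mean, the precision-weighted average.
Prior precision 1/σ₀² = 1/2 = 0.5; data precision n/σ² = 49/5 = 9.8.
θ̂ = (0.5·11 + 9.8·7.61) / (0.5 + 9.8) = 80.078/10.3 = 40039/5150 ≈ 7.775.

θ̂_MAP = 7.775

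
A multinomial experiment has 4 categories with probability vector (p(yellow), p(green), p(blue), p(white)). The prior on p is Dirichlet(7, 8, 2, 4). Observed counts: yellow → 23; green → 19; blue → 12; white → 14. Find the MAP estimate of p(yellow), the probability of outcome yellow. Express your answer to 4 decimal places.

MAP estimate of p(yellow) = 0.3412

The posterior is Dirichlet(αᵢ + nᵢ) = Dirichlet(30, 27, 14, 18).
For a Dirichlet(a₁,…,a_K) with all aᵢ > 1, the mode has j-th component (aⱼ − 1)/(Σaᵢ − K).
Here Σaᵢ = 89 and K = 4, so p(yellow) = (30 − 1)/(89 − 4) = 29/85 ≈ 0.3412.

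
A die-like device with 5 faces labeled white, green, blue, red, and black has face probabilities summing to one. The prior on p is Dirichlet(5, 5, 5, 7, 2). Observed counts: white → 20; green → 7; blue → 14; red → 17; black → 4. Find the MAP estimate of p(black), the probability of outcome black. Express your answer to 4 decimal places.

The posterior is Dirichlet(αᵢ + nᵢ) = Dirichlet(25, 12, 19, 24, 6).
For a Dirichlet(a₁,…,a_K) with all aᵢ > 1, the mode has j-th component (aⱼ − 1)/(Σaᵢ − K).
Here Σaᵢ = 86 and K = 5, so p(black) = (6 − 1)/(86 − 5) = 5/81 ≈ 0.0617.

MAP estimate of p(black) = 0.0617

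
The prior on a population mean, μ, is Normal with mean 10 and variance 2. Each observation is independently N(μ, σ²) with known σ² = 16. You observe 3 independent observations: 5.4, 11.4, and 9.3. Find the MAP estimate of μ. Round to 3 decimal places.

n = 3; x̄ = (5.4 + 11.4 + 9.3)/3 = 26.1/3 = 8.7.
For a Normal prior and Normal likelihood with known variance, the posterior is Normal; its mode equals its mean, the precision-weighted average.
Prior precision 1/σ₀² = 1/2 = 0.5; data precision n/σ² = 3/16 = 0.1875.
μ̂ = (0.5·10 + 0.1875·8.7) / (0.5 + 0.1875) = 6.63125/0.6875 = 1061/110 ≈ 9.645.

μ̂_MAP = 9.645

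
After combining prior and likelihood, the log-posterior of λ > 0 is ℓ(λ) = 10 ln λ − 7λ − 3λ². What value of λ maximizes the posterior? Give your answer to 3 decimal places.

λ̂_MAP = 0.833

ℓ'(λ) = 10/λ − 7 − 6λ. Setting this to zero and multiplying by λ: 6λ² + 7λ − 10 = 0.
λ = (−7 + √(7² + 4·6·10)) / (2·6) = (−7 + √289) / 12 = (−7 + 17)/12 = 5/6.
ℓ''(λ) = −10/λ² − 6 < 0, confirming a maximum.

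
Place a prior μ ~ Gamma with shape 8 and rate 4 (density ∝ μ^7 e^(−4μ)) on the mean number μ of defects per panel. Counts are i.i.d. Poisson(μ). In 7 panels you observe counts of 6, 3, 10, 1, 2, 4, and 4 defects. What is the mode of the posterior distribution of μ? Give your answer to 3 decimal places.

μ̂_MAP = 3.364

Σxᵢ = 6+3+10+1+2+4+4 = 30, with n = 7.
Posterior ∝ μ^7e^(−4μ) · μ^30e^(−7μ) = μ^37e^(−11μ), i.e. Gamma(shape=38, rate=11).
The mode of a Gamma(a, b) with a ≥ 1 (shape–rate) is (a−1)/b = 37/11 ≈ 3.364.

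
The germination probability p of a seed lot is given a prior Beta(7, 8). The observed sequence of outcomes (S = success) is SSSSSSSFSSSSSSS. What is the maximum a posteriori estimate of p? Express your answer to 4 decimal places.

Prior: Beta(7, 8).
Data: 14 successes in 15 trials (from the sequence). The binomial likelihood contributes p^14(1−p)^1, so the posterior is Beta(7+14, 8+1) = Beta(21, 9).
For Beta(a, b) with a, b > 1 the mode is (a−1)/(a+b−2) = 20/28 ≈ 0.7143.

p̂_MAP = 0.7143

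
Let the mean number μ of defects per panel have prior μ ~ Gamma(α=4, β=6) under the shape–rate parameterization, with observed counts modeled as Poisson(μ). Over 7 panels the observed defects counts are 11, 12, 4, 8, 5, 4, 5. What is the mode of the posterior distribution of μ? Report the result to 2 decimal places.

μ̂_MAP = 4.00

Σxᵢ = 11+12+4+8+5+4+5 = 49, with n = 7.
Posterior ∝ μ^3e^(−6μ) · μ^49e^(−7μ) = μ^52e^(−13μ), i.e. Gamma(shape=53, rate=13).
The mode of a Gamma(a, b) with a ≥ 1 (shape–rate) is (a−1)/b = 52/13 ≈ 4.00.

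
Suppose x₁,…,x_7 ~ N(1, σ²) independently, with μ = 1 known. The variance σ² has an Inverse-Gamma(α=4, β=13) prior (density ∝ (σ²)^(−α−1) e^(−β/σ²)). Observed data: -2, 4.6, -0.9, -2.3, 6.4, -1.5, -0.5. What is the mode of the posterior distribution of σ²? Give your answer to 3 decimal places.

Sum of squared deviations about the known mean: SS = (-2−1)² + (4.6−1)² + (-0.9−1)² + (-2.3−1)² + (6.4−1)² + (-1.5−1)² + (-0.5−1)² = 74.12.
The Normal likelihood contributes (σ²)^(−n/2) exp(−SS/(2σ²)), so the posterior is Inverse-Gamma(α + n/2, β + SS/2) = Inverse-Gamma(7.5, 50.06).
The mode of Inverse-Gamma(a, b) is b/(a+1) = 50.06/8.5 ≈ 5.889.

σ̂²_MAP = 5.889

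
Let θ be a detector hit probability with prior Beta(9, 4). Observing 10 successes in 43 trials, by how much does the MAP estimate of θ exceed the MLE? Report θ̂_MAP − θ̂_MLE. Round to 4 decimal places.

MAP − MLE = 0.1008

Posterior is Beta(19, 37); MAP = (19−1)/(56−2) = 18/54 ≈ 0.33333.
MLE ignores the prior: θ̂_MLE = k/n = 10/43 ≈ 0.23256.
Difference = 18/54 − 10/43 = 13/129 ≈ 0.1008.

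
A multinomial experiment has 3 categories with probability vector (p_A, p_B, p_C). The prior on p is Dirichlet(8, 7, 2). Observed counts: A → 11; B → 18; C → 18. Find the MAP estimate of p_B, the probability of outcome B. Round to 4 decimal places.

The posterior is Dirichlet(αᵢ + nᵢ) = Dirichlet(19, 25, 20).
For a Dirichlet(a₁,…,a_K) with all aᵢ > 1, the mode has j-th component (aⱼ − 1)/(Σaᵢ − K).
Here Σaᵢ = 64 and K = 3, so p_B = (25 − 1)/(64 − 3) = 24/61 ≈ 0.3934.

MAP estimate of p_B = 0.3934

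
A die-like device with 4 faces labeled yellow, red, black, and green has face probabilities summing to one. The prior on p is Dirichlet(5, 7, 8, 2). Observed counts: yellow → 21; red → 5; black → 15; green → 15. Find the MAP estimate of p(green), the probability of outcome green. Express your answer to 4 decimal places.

MAP estimate of p(green) = 0.2162

The posterior is Dirichlet(αᵢ + nᵢ) = Dirichlet(26, 12, 23, 17).
For a Dirichlet(a₁,…,a_K) with all aᵢ > 1, the mode has j-th component (aⱼ − 1)/(Σaᵢ − K).
Here Σaᵢ = 78 and K = 4, so p(green) = (17 − 1)/(78 − 4) = 16/74 ≈ 0.2162.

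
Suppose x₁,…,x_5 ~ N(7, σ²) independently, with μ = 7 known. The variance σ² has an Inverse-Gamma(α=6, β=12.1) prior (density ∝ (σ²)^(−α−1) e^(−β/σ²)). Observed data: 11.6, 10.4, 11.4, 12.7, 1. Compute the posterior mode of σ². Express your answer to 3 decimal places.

σ̂²_MAP = 7.619

Sum of squared deviations about the known mean: SS = (11.6−7)² + (10.4−7)² + (11.4−7)² + (12.7−7)² + (1−7)² = 120.57.
The Normal likelihood contributes (σ²)^(−n/2) exp(−SS/(2σ²)), so the posterior is Inverse-Gamma(α + n/2, β + SS/2) = Inverse-Gamma(8.5, 72.385).
The mode of Inverse-Gamma(a, b) is b/(a+1) = 72.385/9.5 ≈ 7.619.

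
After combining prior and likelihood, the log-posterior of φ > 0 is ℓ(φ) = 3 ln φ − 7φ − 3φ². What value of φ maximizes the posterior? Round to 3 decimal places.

φ̂_MAP = 0.333

ℓ'(φ) = 3/φ − 7 − 6φ. Setting this to zero and multiplying by φ: 6φ² + 7φ − 3 = 0.
φ = (−7 + √(7² + 4·6·3)) / (2·6) = (−7 + √121) / 12 = (−7 + 11)/12 = 1/3.
ℓ''(φ) = −3/φ² − 6 < 0, confirming a maximum.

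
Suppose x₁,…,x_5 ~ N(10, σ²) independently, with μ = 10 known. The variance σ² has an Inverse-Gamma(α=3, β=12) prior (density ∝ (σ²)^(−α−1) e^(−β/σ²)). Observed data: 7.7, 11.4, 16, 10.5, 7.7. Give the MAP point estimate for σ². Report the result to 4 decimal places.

Sum of squared deviations about the known mean: SS = (7.7−10)² + (11.4−10)² + (16−10)² + (10.5−10)² + (7.7−10)² = 48.79.
The Normal likelihood contributes (σ²)^(−n/2) exp(−SS/(2σ²)), so the posterior is Inverse-Gamma(α + n/2, β + SS/2) = Inverse-Gamma(5.5, 36.395).
The mode of Inverse-Gamma(a, b) is b/(a+1) = 36.395/6.5 ≈ 5.5992.

σ̂²_MAP = 5.5992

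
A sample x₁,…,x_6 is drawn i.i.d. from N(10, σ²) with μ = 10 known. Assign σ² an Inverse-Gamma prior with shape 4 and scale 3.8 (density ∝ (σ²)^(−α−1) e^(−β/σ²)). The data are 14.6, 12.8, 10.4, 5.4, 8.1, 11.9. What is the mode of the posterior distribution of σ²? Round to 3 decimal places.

σ̂²_MAP = 4.071

Sum of squared deviations about the known mean: SS = (14.6−10)² + (12.8−10)² + (10.4−10)² + (5.4−10)² + (8.1−10)² + (11.9−10)² = 57.54.
The Normal likelihood contributes (σ²)^(−n/2) exp(−SS/(2σ²)), so the posterior is Inverse-Gamma(α + n/2, β + SS/2) = Inverse-Gamma(7, 32.57).
The mode of Inverse-Gamma(a, b) is b/(a+1) = 32.57/8 ≈ 4.071.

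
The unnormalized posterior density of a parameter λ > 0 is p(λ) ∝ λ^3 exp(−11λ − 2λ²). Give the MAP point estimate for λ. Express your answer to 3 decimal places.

λ̂_MAP = 0.250

ℓ'(λ) = 3/λ − 11 − 4λ. Setting this to zero and multiplying by λ: 4λ² + 11λ − 3 = 0.
λ = (−11 + √(11² + 4·4·3)) / (2·4) = (−11 + √169) / 8 = (−11 + 13)/8 = 1/4.
ℓ''(λ) = −3/λ² − 4 < 0, confirming a maximum.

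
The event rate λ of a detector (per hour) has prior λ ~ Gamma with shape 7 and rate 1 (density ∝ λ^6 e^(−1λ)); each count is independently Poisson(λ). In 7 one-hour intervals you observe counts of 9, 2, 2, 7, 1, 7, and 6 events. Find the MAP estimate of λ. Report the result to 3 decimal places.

λ̂_MAP = 5.000

Σxᵢ = 9+2+2+7+1+7+6 = 34, with n = 7.
Posterior ∝ λ^6e^(−1λ) · λ^34e^(−7λ) = λ^40e^(−8λ), i.e. Gamma(shape=41, rate=8).
The mode of a Gamma(a, b) with a ≥ 1 (shape–rate) is (a−1)/b = 40/8 ≈ 5.000.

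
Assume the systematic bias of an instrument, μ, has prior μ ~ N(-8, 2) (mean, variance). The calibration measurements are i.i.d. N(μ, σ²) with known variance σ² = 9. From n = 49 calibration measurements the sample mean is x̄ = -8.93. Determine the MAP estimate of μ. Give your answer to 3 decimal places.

n = 49, x̄ = -8.93.
For a Normal prior and Normal likelihood with known variance, the posterior is Normal; its mode equals its mean, the precision-weighted average.
Prior precision 1/σ₀² = 1/2 = 0.5; data precision n/σ² = 49/9.
μ̂ = (0.5·(-8) + (49/9)·(-8.93)) / (0.5 + 49/9) = (-47357/900)/(107/18) = -47357/5350 ≈ -8.852.

μ̂_MAP = -8.852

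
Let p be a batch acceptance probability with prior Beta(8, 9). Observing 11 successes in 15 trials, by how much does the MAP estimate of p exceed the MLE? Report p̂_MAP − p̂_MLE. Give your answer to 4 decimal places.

Posterior is Beta(19, 13); MAP = (19−1)/(32−2) = 18/30 ≈ 0.60000.
MLE ignores the prior: p̂_MLE = k/n = 11/15 ≈ 0.73333.
Difference = 18/30 − 11/15 = -2/15 ≈ -0.1333.

MAP − MLE = -0.1333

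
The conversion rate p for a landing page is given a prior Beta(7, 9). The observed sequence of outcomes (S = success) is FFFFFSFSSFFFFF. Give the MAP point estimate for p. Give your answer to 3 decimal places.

p̂_MAP = 0.321

Prior: Beta(7, 9).
Data: 3 successes in 14 trials (from the sequence). The binomial likelihood contributes p^3(1−p)^11, so the posterior is Beta(7+3, 9+11) = Beta(10, 20).
For Beta(a, b) with a, b > 1 the mode is (a−1)/(a+b−2) = 9/28 ≈ 0.321.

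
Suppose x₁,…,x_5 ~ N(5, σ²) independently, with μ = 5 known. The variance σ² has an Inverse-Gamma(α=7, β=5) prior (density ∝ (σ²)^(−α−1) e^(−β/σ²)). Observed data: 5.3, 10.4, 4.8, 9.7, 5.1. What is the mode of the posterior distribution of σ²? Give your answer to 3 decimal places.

σ̂²_MAP = 2.923

Sum of squared deviations about the known mean: SS = (5.3−5)² + (10.4−5)² + (4.8−5)² + (9.7−5)² + (5.1−5)² = 51.39.
The Normal likelihood contributes (σ²)^(−n/2) exp(−SS/(2σ²)), so the posterior is Inverse-Gamma(α + n/2, β + SS/2) = Inverse-Gamma(9.5, 30.695).
The mode of Inverse-Gamma(a, b) is b/(a+1) = 30.695/10.5 ≈ 2.923.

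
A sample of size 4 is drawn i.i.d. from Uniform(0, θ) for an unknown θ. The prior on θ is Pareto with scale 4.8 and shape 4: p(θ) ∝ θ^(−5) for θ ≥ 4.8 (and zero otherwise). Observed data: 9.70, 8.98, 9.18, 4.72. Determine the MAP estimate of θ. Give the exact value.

θ̂_MAP = 9.70

The Uniform(0, θ) likelihood is θ^(−n) for θ ≥ max(xᵢ), zero otherwise. Here max(xᵢ) = 9.70.
Posterior ∝ θ^(−5) · θ^(−4) = θ^(−9) on θ ≥ max(4.8, 9.70) = 9.70.
This density is strictly decreasing in θ, so the posterior mode lies at the lower boundary of the support.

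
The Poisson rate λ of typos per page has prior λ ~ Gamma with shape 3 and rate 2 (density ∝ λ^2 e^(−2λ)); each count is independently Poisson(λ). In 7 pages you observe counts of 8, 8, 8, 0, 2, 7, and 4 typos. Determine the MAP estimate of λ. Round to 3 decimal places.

λ̂_MAP = 4.333

Σxᵢ = 8+8+8+0+2+7+4 = 37, with n = 7.
Posterior ∝ λ^2e^(−2λ) · λ^37e^(−7λ) = λ^39e^(−9λ), i.e. Gamma(shape=40, rate=9).
The mode of a Gamma(a, b) with a ≥ 1 (shape–rate) is (a−1)/b = 39/9 ≈ 4.333.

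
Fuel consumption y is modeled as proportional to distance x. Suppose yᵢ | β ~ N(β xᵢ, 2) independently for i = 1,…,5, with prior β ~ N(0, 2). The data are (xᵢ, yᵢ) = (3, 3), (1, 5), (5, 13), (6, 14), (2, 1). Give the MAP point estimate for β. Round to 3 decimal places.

β̂_MAP = 2.171

log p(β | y) = −Σ(yᵢ − βxᵢ)²/(2·2) − β²/(2·2) + const.
Setting the derivative to zero: Σxᵢ(yᵢ − βxᵢ)/2 − β/2 = 0, so β = Σxᵢyᵢ / (Σxᵢ² + σ²/τ²).
Σxᵢyᵢ = 3·3 + 1·5 + 5·13 + 6·14 + 2·1 = 165; Σxᵢ² = 75; σ²/τ² = 1.
β̂_MAP = 165 / (75 + 1) = 165/76 ≈ 2.171.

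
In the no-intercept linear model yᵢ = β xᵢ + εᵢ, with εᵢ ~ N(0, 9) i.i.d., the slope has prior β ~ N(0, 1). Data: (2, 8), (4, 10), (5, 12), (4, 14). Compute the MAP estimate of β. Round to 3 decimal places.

log p(β | y) = −Σ(yᵢ − βxᵢ)²/(2·9) − β²/(2·1) + const.
Setting the derivative to zero: Σxᵢ(yᵢ − βxᵢ)/9 − β/1 = 0, so β = Σxᵢyᵢ / (Σxᵢ² + σ²/τ²).
Σxᵢyᵢ = 2·8 + 4·10 + 5·12 + 4·14 = 172; Σxᵢ² = 61; σ²/τ² = 9.
β̂_MAP = 172 / (61 + 9) = 172/70 ≈ 2.457.

β̂_MAP = 2.457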